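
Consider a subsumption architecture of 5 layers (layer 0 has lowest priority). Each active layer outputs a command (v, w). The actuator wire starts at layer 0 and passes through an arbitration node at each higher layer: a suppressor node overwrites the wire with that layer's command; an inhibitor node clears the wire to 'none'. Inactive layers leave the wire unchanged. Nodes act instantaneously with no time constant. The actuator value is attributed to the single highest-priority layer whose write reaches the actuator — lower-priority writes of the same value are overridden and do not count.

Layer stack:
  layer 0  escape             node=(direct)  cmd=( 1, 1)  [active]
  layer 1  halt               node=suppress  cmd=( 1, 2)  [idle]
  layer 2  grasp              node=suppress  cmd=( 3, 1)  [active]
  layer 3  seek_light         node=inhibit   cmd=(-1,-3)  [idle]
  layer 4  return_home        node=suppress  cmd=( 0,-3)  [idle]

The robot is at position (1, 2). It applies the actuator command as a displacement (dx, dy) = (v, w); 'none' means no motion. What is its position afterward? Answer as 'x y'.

4 3

layer 0 (escape) active — direct: (1, 1)
layer 1 (halt) idle — unchanged: (1, 1)
layer 2 (grasp) active — suppresses: (3, 1)
layer 3 (seek_light) idle — unchanged: (3, 1)
layer 4 (return_home) idle — unchanged: (3, 1)
→ actuator (3, 1)
position: (1, 2) + (3, 1) = (4, 3)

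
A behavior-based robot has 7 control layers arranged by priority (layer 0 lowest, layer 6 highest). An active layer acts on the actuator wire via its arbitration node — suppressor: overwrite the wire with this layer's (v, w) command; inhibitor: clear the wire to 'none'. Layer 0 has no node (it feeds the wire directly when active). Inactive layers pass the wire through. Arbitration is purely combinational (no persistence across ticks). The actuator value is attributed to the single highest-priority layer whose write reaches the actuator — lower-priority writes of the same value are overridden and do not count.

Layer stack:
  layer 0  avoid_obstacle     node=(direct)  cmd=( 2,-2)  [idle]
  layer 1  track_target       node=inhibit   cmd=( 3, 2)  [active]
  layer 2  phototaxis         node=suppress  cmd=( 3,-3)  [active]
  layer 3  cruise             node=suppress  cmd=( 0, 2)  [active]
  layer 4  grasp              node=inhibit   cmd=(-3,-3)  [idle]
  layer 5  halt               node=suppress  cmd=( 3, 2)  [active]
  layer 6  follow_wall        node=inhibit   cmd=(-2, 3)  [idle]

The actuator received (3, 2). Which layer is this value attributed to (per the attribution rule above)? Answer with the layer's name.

L0 avoid_obstacle: idle → wire = none
L1 track_target: active, inhibitor → wire = none
L2 phototaxis: active, suppressor → wire = (3, -3)
L3 cruise: active, suppressor → wire = (0, 2)
L4 grasp: idle → wire stays (0, 2)
L5 halt: active, suppressor → wire = (3, 2)
L6 follow_wall: idle → wire stays (3, 2)
actuator = (3, 2)
last writer: layer 5 = halt

halt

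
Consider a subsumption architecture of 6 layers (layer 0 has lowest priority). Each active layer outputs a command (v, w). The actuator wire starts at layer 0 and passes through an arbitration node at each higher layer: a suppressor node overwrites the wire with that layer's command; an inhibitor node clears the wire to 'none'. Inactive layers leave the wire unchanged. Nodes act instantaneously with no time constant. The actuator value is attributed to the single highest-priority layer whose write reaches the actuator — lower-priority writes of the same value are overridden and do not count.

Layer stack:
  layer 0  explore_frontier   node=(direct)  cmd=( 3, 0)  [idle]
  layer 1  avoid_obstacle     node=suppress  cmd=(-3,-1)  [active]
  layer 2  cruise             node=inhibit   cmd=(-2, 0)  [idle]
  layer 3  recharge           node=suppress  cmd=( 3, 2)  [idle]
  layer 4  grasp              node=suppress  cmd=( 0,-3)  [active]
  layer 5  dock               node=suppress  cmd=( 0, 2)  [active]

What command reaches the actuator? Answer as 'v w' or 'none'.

[0] explore_frontier off; wire := none
[1] avoid_obstacle on (suppress); wire := (-3, -1)
[2] cruise off; pass (-3, -1)
[3] recharge off; pass (-3, -1)
[4] grasp on (suppress); wire := (0, -3)
[5] dock on (suppress); wire := (0, 2)
output (0, 2)

0 2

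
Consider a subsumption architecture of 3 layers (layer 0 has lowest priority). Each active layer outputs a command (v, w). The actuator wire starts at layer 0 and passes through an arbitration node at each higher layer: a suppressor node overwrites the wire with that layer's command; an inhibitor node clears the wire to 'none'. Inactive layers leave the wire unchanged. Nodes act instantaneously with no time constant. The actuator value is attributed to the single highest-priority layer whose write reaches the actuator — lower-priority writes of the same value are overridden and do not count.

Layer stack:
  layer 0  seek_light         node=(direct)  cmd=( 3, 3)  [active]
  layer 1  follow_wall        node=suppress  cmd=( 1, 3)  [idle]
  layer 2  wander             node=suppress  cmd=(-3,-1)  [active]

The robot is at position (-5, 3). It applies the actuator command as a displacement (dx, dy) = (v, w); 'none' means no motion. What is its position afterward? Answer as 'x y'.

-8 2

[0] seek_light on; wire := (3, 3)
[1] follow_wall off; pass (3, 3)
[2] wander on (suppress); wire := (-3, -1)
output (-3, -1)
position: (-5, 3) + (-3, -1) = (-8, 2)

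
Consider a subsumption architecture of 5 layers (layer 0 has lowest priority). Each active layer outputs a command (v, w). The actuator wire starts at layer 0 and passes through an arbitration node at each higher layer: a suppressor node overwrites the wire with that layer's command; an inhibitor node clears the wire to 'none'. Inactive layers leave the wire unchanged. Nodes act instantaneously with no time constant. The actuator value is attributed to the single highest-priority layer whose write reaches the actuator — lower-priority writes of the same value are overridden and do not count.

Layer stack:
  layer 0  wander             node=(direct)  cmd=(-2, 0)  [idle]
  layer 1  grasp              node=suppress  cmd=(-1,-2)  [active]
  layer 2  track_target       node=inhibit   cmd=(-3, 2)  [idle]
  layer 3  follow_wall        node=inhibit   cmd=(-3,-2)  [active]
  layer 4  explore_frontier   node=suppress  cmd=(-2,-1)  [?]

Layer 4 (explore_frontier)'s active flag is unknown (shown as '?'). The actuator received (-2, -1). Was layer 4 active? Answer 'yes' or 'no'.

yes

If layer 4 is active=yes:
  actuator would be (-2, -1)
If layer 4 is active=no:
  actuator would be none
Observed (-2, -1), so layer 4 was active.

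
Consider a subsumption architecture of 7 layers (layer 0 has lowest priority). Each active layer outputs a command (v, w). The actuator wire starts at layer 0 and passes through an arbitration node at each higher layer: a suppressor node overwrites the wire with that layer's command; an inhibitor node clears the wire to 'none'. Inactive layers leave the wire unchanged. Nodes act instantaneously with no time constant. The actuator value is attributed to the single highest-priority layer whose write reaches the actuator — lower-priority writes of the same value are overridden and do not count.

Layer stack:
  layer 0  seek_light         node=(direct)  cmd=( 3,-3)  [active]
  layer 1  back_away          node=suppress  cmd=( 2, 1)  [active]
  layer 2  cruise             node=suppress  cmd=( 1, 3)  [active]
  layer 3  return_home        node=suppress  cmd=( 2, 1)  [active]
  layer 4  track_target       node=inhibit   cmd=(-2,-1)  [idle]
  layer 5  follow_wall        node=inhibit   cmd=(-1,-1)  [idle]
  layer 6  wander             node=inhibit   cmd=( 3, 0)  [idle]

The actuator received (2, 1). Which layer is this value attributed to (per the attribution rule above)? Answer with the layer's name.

layer 0 (seek_light) active — direct: (3, -3)
layer 1 (back_away) active — suppresses: (2, 1)
layer 2 (cruise) active — suppresses: (1, 3)
layer 3 (return_home) active — suppresses: (2, 1)
layer 4 (track_target) idle — unchanged: (2, 1)
layer 5 (follow_wall) idle — unchanged: (2, 1)
layer 6 (wander) idle — unchanged: (2, 1)
→ actuator (2, 1)
last writer: layer 3 = return_home

return_home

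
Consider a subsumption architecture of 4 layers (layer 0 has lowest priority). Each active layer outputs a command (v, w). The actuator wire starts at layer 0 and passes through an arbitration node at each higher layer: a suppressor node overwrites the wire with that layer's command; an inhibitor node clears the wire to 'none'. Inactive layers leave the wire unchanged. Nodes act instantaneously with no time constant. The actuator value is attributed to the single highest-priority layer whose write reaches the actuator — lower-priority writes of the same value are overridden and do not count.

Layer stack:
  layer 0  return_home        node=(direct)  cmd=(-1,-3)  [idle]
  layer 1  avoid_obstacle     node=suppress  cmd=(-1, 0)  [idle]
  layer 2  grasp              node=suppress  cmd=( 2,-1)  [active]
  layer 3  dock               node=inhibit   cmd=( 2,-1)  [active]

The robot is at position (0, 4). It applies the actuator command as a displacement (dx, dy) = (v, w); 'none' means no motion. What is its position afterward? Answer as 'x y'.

layer 0 (return_home) idle — none
layer 1 (avoid_obstacle) idle — unchanged: none
layer 2 (grasp) active — suppresses: (2, -1)
layer 3 (dock) active — inhibits: none
→ actuator none
position: (0, 4) + none = (0, 4)

0 4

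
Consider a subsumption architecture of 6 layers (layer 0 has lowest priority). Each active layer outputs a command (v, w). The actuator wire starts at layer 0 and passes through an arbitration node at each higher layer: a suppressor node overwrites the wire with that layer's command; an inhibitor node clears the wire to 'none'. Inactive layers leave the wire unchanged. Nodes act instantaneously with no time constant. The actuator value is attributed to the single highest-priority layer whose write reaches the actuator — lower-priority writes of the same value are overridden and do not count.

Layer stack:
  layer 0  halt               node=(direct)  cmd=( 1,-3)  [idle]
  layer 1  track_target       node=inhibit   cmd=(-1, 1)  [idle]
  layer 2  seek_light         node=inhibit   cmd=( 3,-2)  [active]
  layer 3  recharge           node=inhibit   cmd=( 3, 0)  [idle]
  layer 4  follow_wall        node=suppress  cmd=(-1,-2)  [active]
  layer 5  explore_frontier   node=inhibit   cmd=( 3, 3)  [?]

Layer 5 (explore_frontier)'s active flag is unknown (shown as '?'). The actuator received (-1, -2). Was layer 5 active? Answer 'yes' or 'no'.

If layer 5 is active=yes:
  actuator would be none
If layer 5 is active=no:
  actuator would be (-1, -2)
Observed (-1, -2), so layer 5 was idle.

no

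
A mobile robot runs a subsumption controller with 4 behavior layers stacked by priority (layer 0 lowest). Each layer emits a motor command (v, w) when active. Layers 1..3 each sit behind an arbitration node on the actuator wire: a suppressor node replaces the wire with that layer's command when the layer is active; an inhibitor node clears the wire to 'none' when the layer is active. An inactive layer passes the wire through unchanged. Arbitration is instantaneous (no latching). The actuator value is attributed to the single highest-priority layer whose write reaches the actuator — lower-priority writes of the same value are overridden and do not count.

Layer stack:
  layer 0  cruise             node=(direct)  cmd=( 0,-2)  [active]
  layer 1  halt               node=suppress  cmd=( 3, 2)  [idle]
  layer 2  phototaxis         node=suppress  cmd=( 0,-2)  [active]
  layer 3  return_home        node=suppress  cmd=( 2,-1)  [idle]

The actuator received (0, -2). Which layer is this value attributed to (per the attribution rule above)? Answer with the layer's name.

[0] cruise on; wire := (0, -2)
[1] halt off; pass (0, -2)
[2] phototaxis on (suppress); wire := (0, -2)
[3] return_home off; pass (0, -2)
output (0, -2)
last writer: layer 2 = phototaxis

phototaxis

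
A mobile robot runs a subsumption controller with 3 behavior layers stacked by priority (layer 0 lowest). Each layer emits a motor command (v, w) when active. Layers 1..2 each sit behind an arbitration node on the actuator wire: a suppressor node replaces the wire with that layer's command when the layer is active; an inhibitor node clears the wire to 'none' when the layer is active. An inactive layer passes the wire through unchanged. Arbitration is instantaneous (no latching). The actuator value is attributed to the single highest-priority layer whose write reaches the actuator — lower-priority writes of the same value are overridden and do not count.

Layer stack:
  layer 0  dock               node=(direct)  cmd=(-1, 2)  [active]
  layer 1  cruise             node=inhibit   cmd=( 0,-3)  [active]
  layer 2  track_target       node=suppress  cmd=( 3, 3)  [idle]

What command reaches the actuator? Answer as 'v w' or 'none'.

[0] dock on; wire := (-1, 2)
[1] cruise on (inhibit); wire := none
[2] track_target off; pass none
output none

none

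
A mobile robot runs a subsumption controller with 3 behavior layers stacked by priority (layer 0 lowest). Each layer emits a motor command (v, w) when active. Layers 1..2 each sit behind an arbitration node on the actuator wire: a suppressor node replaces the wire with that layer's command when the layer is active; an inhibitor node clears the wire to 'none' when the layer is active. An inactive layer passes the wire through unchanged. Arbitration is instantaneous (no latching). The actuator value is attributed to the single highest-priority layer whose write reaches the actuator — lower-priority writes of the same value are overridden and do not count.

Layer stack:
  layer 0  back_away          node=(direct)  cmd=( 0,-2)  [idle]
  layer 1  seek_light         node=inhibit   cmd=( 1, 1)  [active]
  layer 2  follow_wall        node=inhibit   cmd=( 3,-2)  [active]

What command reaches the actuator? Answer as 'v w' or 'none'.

L0 back_away: idle → wire = none
L1 seek_light: active, inhibitor → wire = none
L2 follow_wall: active, inhibitor → wire = none
actuator = none

none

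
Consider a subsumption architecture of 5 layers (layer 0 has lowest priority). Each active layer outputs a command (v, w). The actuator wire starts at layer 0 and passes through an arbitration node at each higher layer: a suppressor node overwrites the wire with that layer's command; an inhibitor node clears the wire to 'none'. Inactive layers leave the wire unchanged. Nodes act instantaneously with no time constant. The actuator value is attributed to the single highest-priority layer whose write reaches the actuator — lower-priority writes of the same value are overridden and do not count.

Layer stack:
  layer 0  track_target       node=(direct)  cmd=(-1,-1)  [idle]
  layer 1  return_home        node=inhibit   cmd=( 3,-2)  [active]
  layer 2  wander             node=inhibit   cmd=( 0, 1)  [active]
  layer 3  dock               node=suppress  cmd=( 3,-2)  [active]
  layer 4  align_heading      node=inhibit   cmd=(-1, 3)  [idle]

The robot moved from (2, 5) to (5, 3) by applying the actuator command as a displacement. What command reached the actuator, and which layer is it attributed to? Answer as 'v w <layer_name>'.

3 -2 dock

displacement = (5, 3) − (2, 5) = (3, -2)
L0 track_target: idle → wire = none
L1 return_home: active, inhibitor → wire = none
L2 wander: active, inhibitor → wire = none
L3 dock: active, suppressor → wire = (3, -2)
L4 align_heading: idle → wire stays (3, -2)
actuator = (3, -2) — from layer 3 (dock)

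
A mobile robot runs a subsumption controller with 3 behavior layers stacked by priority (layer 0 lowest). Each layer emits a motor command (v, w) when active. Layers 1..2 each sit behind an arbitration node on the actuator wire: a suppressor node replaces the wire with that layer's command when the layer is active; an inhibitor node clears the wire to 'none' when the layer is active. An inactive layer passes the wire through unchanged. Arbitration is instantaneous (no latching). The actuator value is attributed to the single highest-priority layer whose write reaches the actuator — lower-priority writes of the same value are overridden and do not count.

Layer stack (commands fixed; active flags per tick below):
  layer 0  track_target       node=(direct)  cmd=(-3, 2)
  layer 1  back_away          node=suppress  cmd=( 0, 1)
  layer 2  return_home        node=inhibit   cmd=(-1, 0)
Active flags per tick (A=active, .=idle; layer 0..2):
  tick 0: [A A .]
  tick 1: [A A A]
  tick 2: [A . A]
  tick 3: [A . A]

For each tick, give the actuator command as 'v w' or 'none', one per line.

tick 0:
  L0 track_target: active, feeds wire = (-3, 2)
  L1 back_away: active, suppressor → wire = (0, 1)
  L2 return_home: idle → wire stays (0, 1)
  actuator = (0, 1)
tick 1:
  L0 track_target: active, feeds wire = (-3, 2)
  L1 back_away: active, suppressor → wire = (0, 1)
  L2 return_home: active, inhibitor → wire = none
  actuator = none
tick 2:
  L0 track_target: active, feeds wire = (-3, 2)
  L1 back_away: idle → wire stays (-3, 2)
  L2 return_home: active, inhibitor → wire = none
  actuator = none
tick 3:
  L0 track_target: active, feeds wire = (-3, 2)
  L1 back_away: idle → wire stays (-3, 2)
  L2 return_home: active, inhibitor → wire = none
  actuator = none

0 1
none
none
none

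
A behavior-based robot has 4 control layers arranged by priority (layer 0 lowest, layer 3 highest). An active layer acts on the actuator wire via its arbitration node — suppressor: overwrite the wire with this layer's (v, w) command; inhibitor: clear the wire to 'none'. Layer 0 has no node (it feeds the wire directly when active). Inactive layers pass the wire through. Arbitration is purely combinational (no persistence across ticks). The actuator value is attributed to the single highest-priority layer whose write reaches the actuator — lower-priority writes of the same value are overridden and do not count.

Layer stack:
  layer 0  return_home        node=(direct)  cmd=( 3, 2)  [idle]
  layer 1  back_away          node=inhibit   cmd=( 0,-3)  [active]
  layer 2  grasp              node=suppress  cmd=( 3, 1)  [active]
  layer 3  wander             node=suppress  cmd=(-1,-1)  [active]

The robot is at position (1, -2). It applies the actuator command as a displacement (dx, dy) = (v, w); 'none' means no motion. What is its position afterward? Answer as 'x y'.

L0 return_home: idle → wire = none
L1 back_away: active, inhibitor → wire = none
L2 grasp: active, suppressor → wire = (3, 1)
L3 wander: active, suppressor → wire = (-1, -1)
actuator = (-1, -1)
position: (1, -2) + (-1, -1) = (0, -3)

0 -3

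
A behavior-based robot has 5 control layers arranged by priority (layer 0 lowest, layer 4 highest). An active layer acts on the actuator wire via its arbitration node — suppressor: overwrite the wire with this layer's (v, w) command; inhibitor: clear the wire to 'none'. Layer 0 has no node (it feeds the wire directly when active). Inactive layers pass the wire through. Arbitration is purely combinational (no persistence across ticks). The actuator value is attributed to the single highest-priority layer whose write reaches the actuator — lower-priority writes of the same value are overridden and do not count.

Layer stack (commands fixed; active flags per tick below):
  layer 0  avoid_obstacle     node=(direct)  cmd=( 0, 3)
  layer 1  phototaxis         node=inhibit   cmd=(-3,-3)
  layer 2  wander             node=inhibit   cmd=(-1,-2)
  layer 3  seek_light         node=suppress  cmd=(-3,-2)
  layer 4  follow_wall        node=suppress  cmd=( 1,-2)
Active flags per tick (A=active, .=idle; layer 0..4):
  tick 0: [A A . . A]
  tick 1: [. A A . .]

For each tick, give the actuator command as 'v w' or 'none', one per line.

1 -2
none

tick 0:
  layer 0 (avoid_obstacle) active — direct: (0, 3)
  layer 1 (phototaxis) active — inhibits: none
  layer 2 (wander) idle — unchanged: none
  layer 3 (seek_light) idle — unchanged: none
  layer 4 (follow_wall) active — suppresses: (1, -2)
  → actuator (1, -2)
tick 1:
  layer 0 (avoid_obstacle) idle — none
  layer 1 (phototaxis) active — inhibits: none
  layer 2 (wander) active — inhibits: none
  layer 3 (seek_light) idle — unchanged: none
  layer 4 (follow_wall) idle — unchanged: none
  → actuator none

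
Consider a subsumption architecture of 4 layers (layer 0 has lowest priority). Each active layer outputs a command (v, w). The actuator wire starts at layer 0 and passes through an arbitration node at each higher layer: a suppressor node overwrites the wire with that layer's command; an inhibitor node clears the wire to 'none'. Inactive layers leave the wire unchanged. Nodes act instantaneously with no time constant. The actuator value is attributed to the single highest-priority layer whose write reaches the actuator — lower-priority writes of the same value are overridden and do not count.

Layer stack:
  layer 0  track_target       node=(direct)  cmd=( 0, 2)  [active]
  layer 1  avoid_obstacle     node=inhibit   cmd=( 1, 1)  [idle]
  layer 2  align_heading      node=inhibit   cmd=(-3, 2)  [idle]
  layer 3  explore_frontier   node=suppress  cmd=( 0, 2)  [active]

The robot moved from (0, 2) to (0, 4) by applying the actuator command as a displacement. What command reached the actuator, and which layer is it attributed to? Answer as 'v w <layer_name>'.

displacement = (0, 4) − (0, 2) = (0, 2)
layer 0 (track_target) active — direct: (0, 2)
layer 1 (avoid_obstacle) idle — unchanged: (0, 2)
layer 2 (align_heading) idle — unchanged: (0, 2)
layer 3 (explore_frontier) active — suppresses: (0, 2)
→ actuator (0, 2) — from layer 3 (explore_frontier)

0 2 explore_frontier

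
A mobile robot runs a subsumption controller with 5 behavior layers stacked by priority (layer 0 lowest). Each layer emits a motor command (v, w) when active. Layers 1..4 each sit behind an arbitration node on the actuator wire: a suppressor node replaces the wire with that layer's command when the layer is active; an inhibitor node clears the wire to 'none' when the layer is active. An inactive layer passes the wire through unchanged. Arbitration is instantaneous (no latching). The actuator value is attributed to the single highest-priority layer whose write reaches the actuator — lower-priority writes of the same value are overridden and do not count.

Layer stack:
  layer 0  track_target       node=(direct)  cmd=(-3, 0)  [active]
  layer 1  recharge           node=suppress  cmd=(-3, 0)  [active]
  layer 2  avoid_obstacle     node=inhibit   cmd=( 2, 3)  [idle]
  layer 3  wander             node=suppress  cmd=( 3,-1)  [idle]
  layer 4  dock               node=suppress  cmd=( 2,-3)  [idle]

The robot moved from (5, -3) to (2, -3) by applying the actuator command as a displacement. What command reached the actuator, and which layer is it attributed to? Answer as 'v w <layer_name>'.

-3 0 recharge

displacement = (2, -3) − (5, -3) = (-3, 0)
L0 track_target: active, feeds wire = (-3, 0)
L1 recharge: active, suppressor → wire = (-3, 0)
L2 avoid_obstacle: idle → wire stays (-3, 0)
L3 wander: idle → wire stays (-3, 0)
L4 dock: idle → wire stays (-3, 0)
actuator = (-3, 0) — from layer 1 (recharge)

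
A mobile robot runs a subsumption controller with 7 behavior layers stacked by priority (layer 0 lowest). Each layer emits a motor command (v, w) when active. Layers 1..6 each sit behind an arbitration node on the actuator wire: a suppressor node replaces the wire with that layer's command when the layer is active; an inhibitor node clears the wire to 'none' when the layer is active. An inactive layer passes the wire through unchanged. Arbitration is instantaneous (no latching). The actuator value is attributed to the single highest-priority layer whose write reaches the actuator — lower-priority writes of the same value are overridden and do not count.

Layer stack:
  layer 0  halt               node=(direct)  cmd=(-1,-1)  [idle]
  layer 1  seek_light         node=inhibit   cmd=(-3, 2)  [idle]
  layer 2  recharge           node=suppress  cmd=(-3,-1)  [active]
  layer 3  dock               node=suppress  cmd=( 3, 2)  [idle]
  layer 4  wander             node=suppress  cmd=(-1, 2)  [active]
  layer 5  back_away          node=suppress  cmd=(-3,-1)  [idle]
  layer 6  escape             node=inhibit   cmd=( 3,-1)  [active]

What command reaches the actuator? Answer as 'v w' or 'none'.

layer 0 (halt) idle — none
layer 1 (seek_light) idle — unchanged: none
layer 2 (recharge) active — suppresses: (-3, -1)
layer 3 (dock) idle — unchanged: (-3, -1)
layer 4 (wander) active — suppresses: (-1, 2)
layer 5 (back_away) idle — unchanged: (-1, 2)
layer 6 (escape) active — inhibits: none
→ actuator none

none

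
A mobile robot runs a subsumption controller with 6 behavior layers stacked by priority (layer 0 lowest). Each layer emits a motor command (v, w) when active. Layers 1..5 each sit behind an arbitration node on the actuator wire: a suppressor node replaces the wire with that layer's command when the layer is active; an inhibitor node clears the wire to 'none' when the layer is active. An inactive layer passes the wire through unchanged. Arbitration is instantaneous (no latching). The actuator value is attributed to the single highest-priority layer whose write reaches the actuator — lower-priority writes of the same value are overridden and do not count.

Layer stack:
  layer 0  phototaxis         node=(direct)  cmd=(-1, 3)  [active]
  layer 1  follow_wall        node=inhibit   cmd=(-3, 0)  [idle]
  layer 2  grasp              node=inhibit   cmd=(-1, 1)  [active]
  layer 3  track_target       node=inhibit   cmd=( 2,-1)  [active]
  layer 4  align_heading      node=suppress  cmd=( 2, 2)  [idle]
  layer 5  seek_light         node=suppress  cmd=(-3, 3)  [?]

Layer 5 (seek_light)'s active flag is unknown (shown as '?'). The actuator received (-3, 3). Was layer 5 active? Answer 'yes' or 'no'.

If layer 5 is active=yes:
  actuator would be (-3, 3)
If layer 5 is active=no:
  actuator would be none
Observed (-3, 3), so layer 5 was active.

yes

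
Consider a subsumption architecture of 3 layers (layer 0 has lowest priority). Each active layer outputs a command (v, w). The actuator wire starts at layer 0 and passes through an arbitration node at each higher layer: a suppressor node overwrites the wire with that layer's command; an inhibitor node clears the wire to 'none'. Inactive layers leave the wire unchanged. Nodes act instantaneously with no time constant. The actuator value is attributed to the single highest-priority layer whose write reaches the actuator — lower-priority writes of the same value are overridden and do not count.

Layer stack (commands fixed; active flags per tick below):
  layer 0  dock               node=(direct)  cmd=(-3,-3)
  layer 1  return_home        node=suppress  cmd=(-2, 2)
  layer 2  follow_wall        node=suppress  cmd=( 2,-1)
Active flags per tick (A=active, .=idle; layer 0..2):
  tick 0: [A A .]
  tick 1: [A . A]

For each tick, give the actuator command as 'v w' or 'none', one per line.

-2 2
2 -1

tick 0:
  L0 dock: active, feeds wire = (-3, -3)
  L1 return_home: active, suppressor → wire = (-2, 2)
  L2 follow_wall: idle → wire stays (-2, 2)
  actuator = (-2, 2)
tick 1:
  L0 dock: active, feeds wire = (-3, -3)
  L1 return_home: idle → wire stays (-3, -3)
  L2 follow_wall: active, suppressor → wire = (2, -1)
  actuator = (2, -1)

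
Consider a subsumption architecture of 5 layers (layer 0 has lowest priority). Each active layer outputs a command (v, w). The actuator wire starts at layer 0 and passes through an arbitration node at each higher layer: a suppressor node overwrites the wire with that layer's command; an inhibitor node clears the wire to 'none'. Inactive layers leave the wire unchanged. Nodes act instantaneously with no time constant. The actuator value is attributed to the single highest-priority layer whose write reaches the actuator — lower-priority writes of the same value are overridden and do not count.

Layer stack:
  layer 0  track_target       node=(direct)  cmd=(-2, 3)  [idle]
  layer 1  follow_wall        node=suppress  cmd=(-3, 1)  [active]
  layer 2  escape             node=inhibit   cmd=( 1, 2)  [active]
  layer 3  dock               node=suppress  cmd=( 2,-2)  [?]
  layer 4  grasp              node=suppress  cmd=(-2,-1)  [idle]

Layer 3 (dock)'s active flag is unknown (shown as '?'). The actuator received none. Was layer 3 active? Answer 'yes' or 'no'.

If layer 3 is active=yes:
  actuator would be (2, -2)
If layer 3 is active=no:
  actuator would be none
Observed none, so layer 3 was idle.

no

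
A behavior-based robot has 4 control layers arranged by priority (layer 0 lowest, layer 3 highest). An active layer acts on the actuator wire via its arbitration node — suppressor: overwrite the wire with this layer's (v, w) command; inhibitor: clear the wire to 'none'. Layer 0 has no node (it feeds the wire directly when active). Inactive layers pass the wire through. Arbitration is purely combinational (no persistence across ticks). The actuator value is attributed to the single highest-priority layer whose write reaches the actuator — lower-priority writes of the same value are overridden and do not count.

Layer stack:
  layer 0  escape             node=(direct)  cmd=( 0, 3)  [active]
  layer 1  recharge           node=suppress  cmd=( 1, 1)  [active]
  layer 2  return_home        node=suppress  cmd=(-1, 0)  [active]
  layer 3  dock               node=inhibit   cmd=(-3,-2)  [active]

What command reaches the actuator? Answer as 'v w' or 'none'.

none

L0 escape: active, feeds wire = (0, 3)
L1 recharge: active, suppressor → wire = (1, 1)
L2 return_home: active, suppressor → wire = (-1, 0)
L3 dock: active, inhibitor → wire = none
actuator = none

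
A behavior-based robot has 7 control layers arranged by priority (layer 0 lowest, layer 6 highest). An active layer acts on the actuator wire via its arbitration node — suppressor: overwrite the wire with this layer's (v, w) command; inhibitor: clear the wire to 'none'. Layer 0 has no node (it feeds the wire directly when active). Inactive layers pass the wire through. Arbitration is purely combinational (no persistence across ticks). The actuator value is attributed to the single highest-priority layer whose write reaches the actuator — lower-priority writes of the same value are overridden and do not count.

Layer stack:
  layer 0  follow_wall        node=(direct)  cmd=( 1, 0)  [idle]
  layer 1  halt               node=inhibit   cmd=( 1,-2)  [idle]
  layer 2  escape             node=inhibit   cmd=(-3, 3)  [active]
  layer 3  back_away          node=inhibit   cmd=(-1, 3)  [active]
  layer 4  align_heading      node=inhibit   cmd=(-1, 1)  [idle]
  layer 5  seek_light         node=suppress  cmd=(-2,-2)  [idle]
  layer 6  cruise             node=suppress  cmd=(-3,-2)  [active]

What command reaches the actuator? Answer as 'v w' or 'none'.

-3 -2

layer 0 (follow_wall) idle — none
layer 1 (halt) idle — unchanged: none
layer 2 (escape) active — inhibits: none
layer 3 (back_away) active — inhibits: none
layer 4 (align_heading) idle — unchanged: none
layer 5 (seek_light) idle — unchanged: none
layer 6 (cruise) active — suppresses: (-3, -2)
→ actuator (-3, -2)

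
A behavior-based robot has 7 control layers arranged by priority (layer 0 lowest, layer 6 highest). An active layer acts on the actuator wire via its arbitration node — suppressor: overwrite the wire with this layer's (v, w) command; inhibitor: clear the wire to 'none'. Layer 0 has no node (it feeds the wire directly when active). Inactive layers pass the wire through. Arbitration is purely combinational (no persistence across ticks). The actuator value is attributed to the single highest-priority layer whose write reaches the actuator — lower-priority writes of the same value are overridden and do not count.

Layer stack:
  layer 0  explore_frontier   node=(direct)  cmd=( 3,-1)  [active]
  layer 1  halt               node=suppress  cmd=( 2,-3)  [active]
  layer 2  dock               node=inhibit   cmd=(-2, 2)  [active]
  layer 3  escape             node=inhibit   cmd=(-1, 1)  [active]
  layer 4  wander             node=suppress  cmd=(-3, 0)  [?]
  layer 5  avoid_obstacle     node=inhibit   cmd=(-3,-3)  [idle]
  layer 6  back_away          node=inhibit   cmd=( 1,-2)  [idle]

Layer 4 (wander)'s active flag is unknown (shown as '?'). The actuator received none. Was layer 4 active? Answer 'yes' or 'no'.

If layer 4 is active=yes:
  actuator would be (-3, 0)
If layer 4 is active=no:
  actuator would be none
Observed none, so layer 4 was idle.

no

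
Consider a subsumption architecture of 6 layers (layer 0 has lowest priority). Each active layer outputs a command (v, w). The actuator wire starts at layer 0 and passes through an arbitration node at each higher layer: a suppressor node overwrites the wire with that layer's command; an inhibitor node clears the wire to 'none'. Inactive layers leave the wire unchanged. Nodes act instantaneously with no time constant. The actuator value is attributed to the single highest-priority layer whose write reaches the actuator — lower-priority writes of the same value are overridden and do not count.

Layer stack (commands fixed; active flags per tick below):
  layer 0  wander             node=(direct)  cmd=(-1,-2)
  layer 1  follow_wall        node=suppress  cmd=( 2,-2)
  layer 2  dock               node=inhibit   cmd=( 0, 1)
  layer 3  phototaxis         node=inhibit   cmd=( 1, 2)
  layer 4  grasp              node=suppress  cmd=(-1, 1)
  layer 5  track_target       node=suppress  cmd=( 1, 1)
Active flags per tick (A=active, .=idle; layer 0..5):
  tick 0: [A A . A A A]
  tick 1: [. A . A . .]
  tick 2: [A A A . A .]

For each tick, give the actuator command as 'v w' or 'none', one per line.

tick 0:
  [0] wander on; wire := (-1, -2)
  [1] follow_wall on (suppress); wire := (2, -2)
  [2] dock off; pass (2, -2)
  [3] phototaxis on (inhibit); wire := none
  [4] grasp on (suppress); wire := (-1, 1)
  [5] track_target on (suppress); wire := (1, 1)
  output (1, 1)
tick 1:
  [0] wander off; wire := none
  [1] follow_wall on (suppress); wire := (2, -2)
  [2] dock off; pass (2, -2)
  [3] phototaxis on (inhibit); wire := none
  [4] grasp off; pass none
  [5] track_target off; pass none
  output none
tick 2:
  [0] wander on; wire := (-1, -2)
  [1] follow_wall on (suppress); wire := (2, -2)
  [2] dock on (inhibit); wire := none
  [3] phototaxis off; pass none
  [4] grasp on (suppress); wire := (-1, 1)
  [5] track_target off; pass (-1, 1)
  output (-1, 1)

1 1
none
-1 1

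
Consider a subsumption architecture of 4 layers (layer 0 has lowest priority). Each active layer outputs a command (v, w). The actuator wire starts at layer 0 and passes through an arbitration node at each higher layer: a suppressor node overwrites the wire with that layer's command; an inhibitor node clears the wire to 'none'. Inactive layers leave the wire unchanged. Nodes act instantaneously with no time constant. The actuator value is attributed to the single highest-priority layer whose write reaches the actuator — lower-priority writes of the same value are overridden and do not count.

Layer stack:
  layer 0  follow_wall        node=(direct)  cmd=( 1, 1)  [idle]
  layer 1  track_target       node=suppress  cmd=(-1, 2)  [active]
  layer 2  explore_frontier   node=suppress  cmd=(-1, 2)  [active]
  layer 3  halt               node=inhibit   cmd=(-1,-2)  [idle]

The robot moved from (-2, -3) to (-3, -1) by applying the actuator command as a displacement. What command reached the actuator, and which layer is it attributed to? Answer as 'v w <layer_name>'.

-1 2 explore_frontier

displacement = (-3, -1) − (-2, -3) = (-1, 2)
L0 follow_wall: idle → wire = none
L1 track_target: active, suppressor → wire = (-1, 2)
L2 explore_frontier: active, suppressor → wire = (-1, 2)
L3 halt: idle → wire stays (-1, 2)
actuator = (-1, 2) — from layer 2 (explore_frontier)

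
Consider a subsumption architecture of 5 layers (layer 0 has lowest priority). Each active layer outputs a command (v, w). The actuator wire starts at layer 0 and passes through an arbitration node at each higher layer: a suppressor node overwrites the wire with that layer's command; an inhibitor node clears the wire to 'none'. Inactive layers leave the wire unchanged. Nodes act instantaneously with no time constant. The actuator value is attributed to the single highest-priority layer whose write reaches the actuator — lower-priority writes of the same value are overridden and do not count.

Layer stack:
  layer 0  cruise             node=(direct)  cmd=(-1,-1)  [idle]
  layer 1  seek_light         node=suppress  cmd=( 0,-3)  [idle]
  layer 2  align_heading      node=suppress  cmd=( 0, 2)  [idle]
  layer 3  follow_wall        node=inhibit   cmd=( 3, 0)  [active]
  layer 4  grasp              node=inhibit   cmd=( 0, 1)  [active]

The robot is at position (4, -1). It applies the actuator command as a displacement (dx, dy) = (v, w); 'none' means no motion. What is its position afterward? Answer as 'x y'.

4 -1

L0 cruise: idle → wire = none
L1 seek_light: idle → wire stays none
L2 align_heading: idle → wire stays none
L3 follow_wall: active, inhibitor → wire = none
L4 grasp: active, inhibitor → wire = none
actuator = none
position: (4, -1) + none = (4, -1)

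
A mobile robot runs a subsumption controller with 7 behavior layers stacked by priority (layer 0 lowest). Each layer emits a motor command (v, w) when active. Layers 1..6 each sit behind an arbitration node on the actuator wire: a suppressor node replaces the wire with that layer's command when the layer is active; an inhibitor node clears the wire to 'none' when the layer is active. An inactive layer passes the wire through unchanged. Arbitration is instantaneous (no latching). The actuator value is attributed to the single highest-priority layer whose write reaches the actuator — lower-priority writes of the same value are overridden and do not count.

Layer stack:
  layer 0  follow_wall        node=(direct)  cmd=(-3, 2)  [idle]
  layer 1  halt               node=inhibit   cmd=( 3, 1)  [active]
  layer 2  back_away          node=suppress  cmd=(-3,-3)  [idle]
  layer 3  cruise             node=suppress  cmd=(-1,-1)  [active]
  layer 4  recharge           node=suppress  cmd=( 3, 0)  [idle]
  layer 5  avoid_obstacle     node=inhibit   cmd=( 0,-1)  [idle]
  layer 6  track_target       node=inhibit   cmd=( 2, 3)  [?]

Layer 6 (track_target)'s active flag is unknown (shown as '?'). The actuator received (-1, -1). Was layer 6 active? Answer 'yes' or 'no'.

If layer 6 is active=yes:
  actuator would be none
If layer 6 is active=no:
  actuator would be (-1, -1)
Observed (-1, -1), so layer 6 was idle.

no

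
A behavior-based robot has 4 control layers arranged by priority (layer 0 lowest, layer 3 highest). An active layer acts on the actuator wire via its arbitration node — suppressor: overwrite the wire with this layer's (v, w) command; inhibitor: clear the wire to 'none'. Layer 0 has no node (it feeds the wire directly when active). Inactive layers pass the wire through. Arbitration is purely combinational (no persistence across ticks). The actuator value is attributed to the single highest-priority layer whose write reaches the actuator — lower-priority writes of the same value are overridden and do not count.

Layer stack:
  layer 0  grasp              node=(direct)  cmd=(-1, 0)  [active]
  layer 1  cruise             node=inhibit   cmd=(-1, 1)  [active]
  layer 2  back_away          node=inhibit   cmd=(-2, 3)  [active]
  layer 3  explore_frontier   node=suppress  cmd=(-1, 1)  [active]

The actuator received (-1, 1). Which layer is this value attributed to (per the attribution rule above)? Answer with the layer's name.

layer 0 (grasp) active — direct: (-1, 0)
layer 1 (cruise) active — inhibits: none
layer 2 (back_away) active — inhibits: none
layer 3 (explore_frontier) active — suppresses: (-1, 1)
→ actuator (-1, 1)
last writer: layer 3 = explore_frontier

explore_frontier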